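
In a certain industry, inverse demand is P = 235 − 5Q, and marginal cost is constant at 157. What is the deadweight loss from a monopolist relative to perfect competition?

DWL = 152.1

Under competition P = MC = 157, so Q = (235 − 157)/5 = 15.6.
A monopolist chooses Q where MR = MC. MR = 235 − 10Q; setting this equal to 157 gives Q = 7.8 and P = 196.
DWL is the triangle between Q = 7.8 and Q = 15.6: ½·(15.6 − 7.8)·(196 − 157) = 152.1.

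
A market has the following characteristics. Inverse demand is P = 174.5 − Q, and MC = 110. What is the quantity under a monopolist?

The monopolist equates marginal revenue to marginal cost: 174.5 − 2Q = 110, so Q = 32.25. From demand, P = 142.25.

Q = 32.25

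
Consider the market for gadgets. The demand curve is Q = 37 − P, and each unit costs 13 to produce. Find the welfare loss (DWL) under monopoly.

Inverting demand: P = 37 − Q.
Perfect competition: P = MC = 13, so 37 − Q = 13 and Q = 24.
The monopolist equates marginal revenue to marginal cost: 37 − 2Q = 13, so Q = 12. From demand, P = 25.
DWL is the triangle between Q = 12 and Q = 24: ½·(24 − 12)·(25 − 13) = 72.

DWL = 72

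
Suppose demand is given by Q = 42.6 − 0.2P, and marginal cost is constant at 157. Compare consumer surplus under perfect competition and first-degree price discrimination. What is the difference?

Consumer surplus falls by 313.6

Inverting demand: P = 213 − 5Q.
Under competition P = MC = 157, so Q = (213 − 157)/5 = 11.2.
CS = ½·(213 − 157)·11.2 = 313.6.
A perfectly discriminating monopolist sells every unit with P(Q) ≥ MC(Q), so output equals the competitive quantity Q = 11.2. Each buyer pays their reservation price, so CS = 0 and the firm captures all surplus.
CS = 0.
Change in consumer surplus: 0 − 313.6 = −313.6.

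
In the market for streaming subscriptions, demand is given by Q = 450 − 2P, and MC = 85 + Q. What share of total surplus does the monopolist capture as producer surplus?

PS/TS = 0.8

Inverting demand: P = 225 − 0.5Q.
A monopolist chooses Q where MR = MC. MR = 225 − Q; setting this equal to 85 + Q gives Q = 70 and P = 190.
CS = ½·(225 − 190)·70 = 1225.
PS = P·Q − VC(Q) = 190·70 − (85·70 + ½·1·70²) = 4900.
Share captured = PS/TS = 4900/6125 = 0.8.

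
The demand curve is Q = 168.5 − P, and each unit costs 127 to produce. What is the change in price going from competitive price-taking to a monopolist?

P rises by 20.75

Inverting demand: P = 168.5 − Q.
Perfect competition: P = MC = 127, so 168.5 − Q = 127 and Q = 41.5.
A monopolist chooses Q where MR = MC. MR = 168.5 − 2Q; setting this equal to 127 gives Q = 20.75 and P = 147.75.
Change in price: 147.75 − 127 = 20.75.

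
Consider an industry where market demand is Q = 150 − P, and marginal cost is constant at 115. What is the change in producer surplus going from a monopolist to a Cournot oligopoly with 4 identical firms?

Inverting demand: P = 150 − Q.
A monopolist chooses Q where MR = MC. MR = 150 − 2Q; setting this equal to 115 gives Q = 17.5 and P = 132.5.
PS = (132.5 − 115)·17.5 = 306.25.
Cournot with 4 identical firms: the symmetric best-response condition is 150 − 5q = 115. Each firm produces q = 7, total output Q = 28, price P = 122.
PS = (122 − 115)·28 = 196.
Change in producer surplus: 196 − 306.25 = −110.25.

PS falls by 110.25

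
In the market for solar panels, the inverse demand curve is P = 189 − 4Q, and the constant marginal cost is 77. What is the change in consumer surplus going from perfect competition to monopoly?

Consumer surplus falls by 1176

Under competition P = MC = 77, so Q = (189 − 77)/4 = 28.
CS = ½·(189 − 77)·28 = 1568.
Monopoly sets MR = MC: 189 − 8Q = 77 ⇒ Q = 14, P = 189 − 4·14 = 133.
CS = ½·(189 − 133)·14 = 392.
Change in consumer surplus: 392 − 1568 = −1176.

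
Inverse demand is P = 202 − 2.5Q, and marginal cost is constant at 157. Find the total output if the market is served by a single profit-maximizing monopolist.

Q = 9

A monopolist chooses Q where MR = MC. MR = 202 − 5Q; setting this equal to 157 gives Q = 9 and P = 179.5.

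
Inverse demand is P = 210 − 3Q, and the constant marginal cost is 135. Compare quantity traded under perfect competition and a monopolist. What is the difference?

Q falls by 12.5

Perfect competition: P = MC = 135, so 210 − 3Q = 135 and Q = 25.
The monopolist equates marginal revenue to marginal cost: 210 − 6Q = 135, so Q = 12.5. From demand, P = 172.5.
Change in quantity traded: 12.5 − 25 = −12.5.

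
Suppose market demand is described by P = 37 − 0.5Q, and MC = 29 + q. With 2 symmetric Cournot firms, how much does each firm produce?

Cournot with 2 identical firms: the symmetric best-response condition is 37 − 1.5q = 29 + q. Each firm produces q = 3.2, total output Q = 6.4, price P = 33.8.

q_i = 3.2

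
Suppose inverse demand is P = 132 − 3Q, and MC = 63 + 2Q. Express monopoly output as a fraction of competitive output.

Q_m/Q_c = 0.625

Monopoly sets MR = MC: 132 − 6Q = 63 + 2Q ⇒ Q = 8.625, P = 132 − 3·8.625 = 106.125.
Competitive equilibrium sets price equal to marginal cost: 132 − 3Q = 63 + 2Q, so Q = 13.8 and P = 90.6.
Ratio Q_m/Q_c = 8.625/13.8 = 0.625.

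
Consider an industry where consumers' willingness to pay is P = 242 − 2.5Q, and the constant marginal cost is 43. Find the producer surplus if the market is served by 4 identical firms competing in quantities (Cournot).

PS = 2534.464

In a 4-firm Cournot equilibrium, symmetry and the first-order condition give q = (242 − 43)/(12.5) = 15.92. So Q = 63.68 and P = 82.8.
PS = (82.8 − 43)·63.68 = 2534.464.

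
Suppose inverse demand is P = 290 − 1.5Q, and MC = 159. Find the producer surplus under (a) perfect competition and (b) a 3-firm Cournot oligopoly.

Under competition P = MC = 159, so Q = (290 − 159)/1.5 = 262/3.
PS = (159 − 159)·262/3 = 0.
In a 3-firm Cournot equilibrium, symmetry and the first-order condition give q = (290 − 159)/(6) = 131/6. So Q = 65.5 and P = 191.75.
PS = (191.75 − 159)·65.5 = 2145.125.

Competition: PS = 0; Cournot: PS = 2145.125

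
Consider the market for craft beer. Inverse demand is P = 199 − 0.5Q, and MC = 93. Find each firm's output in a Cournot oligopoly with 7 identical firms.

Cournot with 7 identical firms: the symmetric best-response condition is 199 − 4q = 93. Each firm produces q = 26.5, total output Q = 185.5, price P = 106.25.

q_i = 26.5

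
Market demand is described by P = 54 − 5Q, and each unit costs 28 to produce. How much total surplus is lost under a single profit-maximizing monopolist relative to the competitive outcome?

DWL = 16.9

Perfect competition: P = MC = 28, so 54 − 5Q = 28 and Q = 5.2.
The monopolist equates marginal revenue to marginal cost: 54 − 10Q = 28, so Q = 2.6. From demand, P = 41.
DWL is the triangle between Q = 2.6 and Q = 5.2: ½·(5.2 − 2.6)·(41 − 28) = 16.9.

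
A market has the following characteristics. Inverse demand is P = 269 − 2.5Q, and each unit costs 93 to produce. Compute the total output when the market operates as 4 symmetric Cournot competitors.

With 4 symmetric Cournot firms, each firm's FOC gives 269 − 12.5q = 93, so q = 14.08, Q = 4·14.08 = 56.32, and P = 128.2.

Q = 56.32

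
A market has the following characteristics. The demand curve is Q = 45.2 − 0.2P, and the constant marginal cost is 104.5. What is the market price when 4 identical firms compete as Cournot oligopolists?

P = 128.8

Inverting demand: P = 226 − 5Q.
With 4 symmetric Cournot firms, each firm's FOC gives 226 − 25q = 104.5, so q = 4.86, Q = 4·4.86 = 19.44, and P = 128.8.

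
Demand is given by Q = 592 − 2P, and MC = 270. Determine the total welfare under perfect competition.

Inverting demand: P = 296 − 0.5Q.
Competitive firms price at marginal cost: P = 270, giving Q = 52.
CS = ½·(296 − 270)·52 = 676; PS = (270 − 270)·52 = 0; TS = 676.

TS = 676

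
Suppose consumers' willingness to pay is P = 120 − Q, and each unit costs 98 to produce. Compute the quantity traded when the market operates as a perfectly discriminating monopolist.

Q = 22

A perfectly discriminating monopolist sells every unit with P(Q) ≥ MC(Q), so output equals the competitive quantity Q = 22. Each buyer pays their reservation price, so CS = 0 and the firm captures all surplus.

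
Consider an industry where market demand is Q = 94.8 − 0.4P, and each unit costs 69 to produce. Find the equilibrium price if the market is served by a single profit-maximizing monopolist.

Inverting demand: P = 237 − 2.5Q.
A monopolist chooses Q where MR = MC. MR = 237 − 5Q; setting this equal to 69 gives Q = 33.6 and P = 153.

P = 153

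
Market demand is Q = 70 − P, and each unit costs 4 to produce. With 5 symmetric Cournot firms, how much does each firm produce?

q_i = 11

Inverting demand: P = 70 − Q.
With 5 symmetric Cournot firms, each firm's FOC gives 70 − 6q = 4, so q = 11, Q = 5·11 = 55, and P = 15.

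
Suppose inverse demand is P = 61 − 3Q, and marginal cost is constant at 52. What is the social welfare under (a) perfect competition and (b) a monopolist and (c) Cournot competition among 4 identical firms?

Competition: TS = 13.5; Monopoly: TS = 10.125; Cournot: TS = 12.96

Under competition P = MC = 52, so Q = (61 − 52)/3 = 3.
CS = ½·(61 − 52)·3 = 13.5; PS = (52 − 52)·3 = 0; TS = 13.5.
The monopolist equates marginal revenue to marginal cost: 61 − 6Q = 52, so Q = 1.5. From demand, P = 56.5.
CS = ½·(61 − 56.5)·1.5 = 3.375; PS = (56.5 − 52)·1.5 = 6.75; TS = 10.125.
Cournot with 4 identical firms: the symmetric best-response condition is 61 − 15q = 52. Each firm produces q = 0.6, total output Q = 2.4, price P = 53.8.
CS = ½·(61 − 53.8)·2.4 = 8.64; PS = (53.8 − 52)·2.4 = 4.32; TS = 12.96.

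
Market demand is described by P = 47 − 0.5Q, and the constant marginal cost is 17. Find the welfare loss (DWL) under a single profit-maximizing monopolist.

Competitive firms price at marginal cost: P = 17, giving Q = 60.
A monopolist chooses Q where MR = MC. MR = 47 − Q; setting this equal to 17 gives Q = 30 and P = 32.
DWL is the triangle between Q = 30 and Q = 60: ½·(60 − 30)·(32 − 17) = 225.

DWL = 225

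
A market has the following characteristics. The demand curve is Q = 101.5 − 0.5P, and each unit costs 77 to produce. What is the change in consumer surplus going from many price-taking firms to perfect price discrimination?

Inverting demand: P = 203 − 2Q.
Under competition P = MC = 77, so Q = (203 − 77)/2 = 63.
CS = ½·(203 − 77)·63 = 3969.
With perfect price discrimination, output is the efficient level Q = 63 (where demand meets MC), but every buyer pays their willingness to pay: CS = 0 and PS = total surplus.
CS = 0.
Change in consumer surplus: 0 − 3969 = −3969.

CS falls by 3969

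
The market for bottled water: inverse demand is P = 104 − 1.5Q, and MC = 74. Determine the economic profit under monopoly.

The monopolist equates marginal revenue to marginal cost: 104 − 3Q = 74, so Q = 10. From demand, P = 89.
Profit = (89 − 74)·10 = 150.

Profit = 150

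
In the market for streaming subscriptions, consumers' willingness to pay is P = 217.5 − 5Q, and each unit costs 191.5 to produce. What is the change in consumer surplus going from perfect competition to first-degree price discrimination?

Consumer surplus falls by 67.6

Competitive firms price at marginal cost: P = 191.5, giving Q = 5.2.
CS = ½·(217.5 − 191.5)·5.2 = 67.6.
A perfectly discriminating monopolist sells every unit with P(Q) ≥ MC(Q), so output equals the competitive quantity Q = 5.2. Each buyer pays their reservation price, so CS = 0 and the firm captures all surplus.
CS = 0.
Change in consumer surplus: 0 − 67.6 = −67.6.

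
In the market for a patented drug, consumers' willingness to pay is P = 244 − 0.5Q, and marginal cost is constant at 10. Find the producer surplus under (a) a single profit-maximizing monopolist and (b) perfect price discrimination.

Monopoly sets MR = MC: 244 − Q = 10 ⇒ Q = 234, P = 244 − 0.5·234 = 127.
PS = (127 − 10)·234 = 27378.
Under first-degree price discrimination the firm charges each unit its demand price and produces up to where P = MC, i.e. Q = 468. Consumer surplus is zero; producer surplus equals total surplus.
PS = ½·(244 − 10)·468 = 54756.

Monopoly: PS = 27378; Perfect PD: PS = 54756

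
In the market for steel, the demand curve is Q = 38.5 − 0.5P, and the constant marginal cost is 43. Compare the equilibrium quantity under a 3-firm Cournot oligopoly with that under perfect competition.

Inverting demand: P = 77 − 2Q.
Cournot with 3 identical firms: the symmetric best-response condition is 77 − 8q = 43. Each firm produces q = 4.25, total output Q = 12.75, price P = 51.5.
Perfect competition: P = MC = 43, so 77 − 2Q = 43 and Q = 17.

Cournot: Q = 12.75; Competition: Q = 17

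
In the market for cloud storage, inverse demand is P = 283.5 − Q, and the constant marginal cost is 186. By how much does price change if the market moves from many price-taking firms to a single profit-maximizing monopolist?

Under competition P = MC = 186, so Q = (283.5 − 186)/1 = 97.5.
The monopolist equates marginal revenue to marginal cost: 283.5 − 2Q = 186, so Q = 48.75. From demand, P = 234.75.
Change in price: 234.75 − 186 = 48.75.

Price rises by 48.75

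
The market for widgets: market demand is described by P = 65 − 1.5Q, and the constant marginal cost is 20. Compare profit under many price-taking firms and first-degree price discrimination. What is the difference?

Under competition P = MC = 20, so Q = (65 − 20)/1.5 = 30.
Profit = (20 − 20)·30 = 0.
A perfectly discriminating monopolist sells every unit with P(Q) ≥ MC(Q), so output equals the competitive quantity Q = 30. Each buyer pays their reservation price, so CS = 0 and the firm captures all surplus.
PS equals the full surplus area, 675. Profit = 675 = 675.
Change in profit: 675 − 0 = 675.

Profit rises by 675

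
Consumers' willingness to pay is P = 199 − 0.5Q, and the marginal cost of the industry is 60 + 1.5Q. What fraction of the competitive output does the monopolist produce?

Q_m/Q_c = 0.8

Monopoly sets MR = MC: 199 − Q = 60 + 1.5Q ⇒ Q = 55.6, P = 199 − 0.5·55.6 = 171.2.
Under competition P = MC: 199 − 0.5Q = 60 + 1.5Q ⇒ Q = 69.5, P = 164.25.
Ratio Q_m/Q_c = 55.6/69.5 = 0.8.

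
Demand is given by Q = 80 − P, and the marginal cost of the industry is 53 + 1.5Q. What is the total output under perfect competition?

Q = 10.8

Inverting demand: P = 80 − Q.
Under competition P = MC: 80 − Q = 53 + 1.5Q ⇒ Q = 10.8, P = 69.2.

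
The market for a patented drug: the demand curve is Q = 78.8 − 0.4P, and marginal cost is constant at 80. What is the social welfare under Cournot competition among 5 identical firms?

TS = 2661.75

Inverting demand: P = 197 − 2.5Q.
Cournot with 5 identical firms: the symmetric best-response condition is 197 − 15q = 80. Each firm produces q = 7.8, total output Q = 39, price P = 99.5.
CS = ½·(197 − 99.5)·39 = 1901.25; PS = (99.5 − 80)·39 = 760.5; TS = 2661.75.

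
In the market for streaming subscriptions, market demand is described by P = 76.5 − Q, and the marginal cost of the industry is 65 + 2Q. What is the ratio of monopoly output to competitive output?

Q_m/Q_c = 0.75

Monopoly sets MR = MC: 76.5 − 2Q = 65 + 2Q ⇒ Q = 2.875, P = 76.5 − 2.875 = 73.625.
Competitive equilibrium sets price equal to marginal cost: 76.5 − Q = 65 + 2Q, so Q = 23/6 and P = 218/3.
Ratio Q_m/Q_c = 2.875/(23/6) = 0.75.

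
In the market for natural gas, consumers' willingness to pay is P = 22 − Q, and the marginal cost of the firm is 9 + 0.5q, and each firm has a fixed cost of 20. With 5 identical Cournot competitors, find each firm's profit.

π_i = −15

Cournot with 5 identical firms: the symmetric best-response condition is 22 − 6q = 9 + 0.5q. Each firm produces q = 2, total output Q = 10, price P = 12.
Each firm's profit = 12·2 − (9·2 + ½·0.5·2²) − 20 = −15.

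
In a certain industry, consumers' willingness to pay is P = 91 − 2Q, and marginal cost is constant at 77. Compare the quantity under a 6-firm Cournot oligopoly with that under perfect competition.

In a 6-firm Cournot equilibrium, symmetry and the first-order condition give q = (91 − 77)/(14) = 1. So Q = 6 and P = 79.
Perfect competition: P = MC = 77, so 91 − 2Q = 77 and Q = 7.

Cournot: Q = 6; Competition: Q = 7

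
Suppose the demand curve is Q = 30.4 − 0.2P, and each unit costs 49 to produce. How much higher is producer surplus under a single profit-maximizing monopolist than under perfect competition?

Inverting demand: P = 152 − 5Q.
Competitive firms price at marginal cost: P = 49, giving Q = 20.6.
PS = (49 − 49)·20.6 = 0.
A monopolist chooses Q where MR = MC. MR = 152 − 10Q; setting this equal to 49 gives Q = 10.3 and P = 100.5.
PS = (100.5 − 49)·10.3 = 530.45.
Change in producer surplus: 530.45 − 0 = 530.45.

PS rises by 530.45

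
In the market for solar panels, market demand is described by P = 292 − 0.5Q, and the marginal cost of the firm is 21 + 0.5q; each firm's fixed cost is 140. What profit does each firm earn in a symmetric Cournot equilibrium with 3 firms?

π_i = 8672.92

Cournot with 3 identical firms: the symmetric best-response condition is 292 − 2q = 21 + 0.5q. Each firm produces q = 108.4, total output Q = 325.2, price P = 129.4.
Each firm's profit = 129.4·108.4 − (21·108.4 + ½·0.5·108.4²) − 140 = 8672.92.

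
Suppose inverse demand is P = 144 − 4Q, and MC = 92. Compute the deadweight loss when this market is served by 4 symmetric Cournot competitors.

DWL = 13.52

Under competition P = MC = 92, so Q = (144 − 92)/4 = 13.
With 4 symmetric Cournot firms, each firm's FOC gives 144 − 20q = 92, so q = 2.6, Q = 4·2.6 = 10.4, and P = 102.4.
DWL is the triangle between Q = 10.4 and Q = 13: ½·(13 − 10.4)·(102.4 − 92) = 13.52.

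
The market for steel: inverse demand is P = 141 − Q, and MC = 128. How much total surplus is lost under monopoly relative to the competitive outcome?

DWL = 21.125

Perfect competition: P = MC = 128, so 141 − Q = 128 and Q = 13.
A monopolist chooses Q where MR = MC. MR = 141 − 2Q; setting this equal to 128 gives Q = 6.5 and P = 134.5.
DWL is the triangle between Q = 6.5 and Q = 13: ½·(13 − 6.5)·(134.5 − 128) = 21.125.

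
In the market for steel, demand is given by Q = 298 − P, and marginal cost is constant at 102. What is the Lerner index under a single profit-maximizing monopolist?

Inverting demand: P = 298 − Q.
Monopoly sets MR = MC: 298 − 2Q = 102 ⇒ Q = 98, P = 298 − 98 = 200.
Lerner index = (P − MC)/P = (200 − 102)/200 = 0.49.

Lerner index = 0.49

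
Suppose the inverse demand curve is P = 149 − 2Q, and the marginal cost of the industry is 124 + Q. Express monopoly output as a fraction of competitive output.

Q_m/Q_c = 0.6

The monopolist equates marginal revenue to marginal cost: 149 − 4Q = 124 + Q, so Q = 5. From demand, P = 139.
Under competition P = MC: 149 − 2Q = 124 + Q ⇒ Q = 25/3, P = 397/3.
Ratio Q_m/Q_c = 5/(25/3) = 0.6.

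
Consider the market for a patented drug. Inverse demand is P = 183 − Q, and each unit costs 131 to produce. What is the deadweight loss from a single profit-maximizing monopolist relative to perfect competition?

DWL = 338

Under competition P = MC = 131, so Q = (183 − 131)/1 = 52.
The monopolist equates marginal revenue to marginal cost: 183 − 2Q = 131, so Q = 26. From demand, P = 157.
DWL is the triangle between Q = 26 and Q = 52: ½·(52 − 26)·(157 − 131) = 338.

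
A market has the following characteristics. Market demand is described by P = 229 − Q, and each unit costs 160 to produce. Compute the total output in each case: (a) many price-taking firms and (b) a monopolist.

Under competition P = MC = 160, so Q = (229 − 160)/1 = 69.
A monopolist chooses Q where MR = MC. MR = 229 − 2Q; setting this equal to 160 gives Q = 34.5 and P = 194.5.

Competition: Q = 69; Monopoly: Q = 34.5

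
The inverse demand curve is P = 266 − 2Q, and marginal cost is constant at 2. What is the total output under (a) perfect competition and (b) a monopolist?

Competitive firms price at marginal cost: P = 2, giving Q = 132.
Monopoly sets MR = MC: 266 − 4Q = 2 ⇒ Q = 66, P = 266 − 2·66 = 134.

Competition: Q = 132; Monopoly: Q = 66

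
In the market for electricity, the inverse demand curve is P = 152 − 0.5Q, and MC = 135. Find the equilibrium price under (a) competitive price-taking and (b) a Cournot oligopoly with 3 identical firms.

Perfect competition: P = MC = 135, so 152 − 0.5Q = 135 and Q = 34.
In a 3-firm Cournot equilibrium, symmetry and the first-order condition give q = (152 − 135)/(2) = 8.5. So Q = 25.5 and P = 139.25.

Competition: P = 135; Cournot: P = 139.25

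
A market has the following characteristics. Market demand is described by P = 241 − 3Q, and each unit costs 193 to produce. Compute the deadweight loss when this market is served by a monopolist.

Under competition P = MC = 193, so Q = (241 − 193)/3 = 16.
Monopoly sets MR = MC: 241 − 6Q = 193 ⇒ Q = 8, P = 241 − 3·8 = 217.
DWL is the triangle between Q = 8 and Q = 16: ½·(16 − 8)·(217 − 193) = 96.

DWL = 96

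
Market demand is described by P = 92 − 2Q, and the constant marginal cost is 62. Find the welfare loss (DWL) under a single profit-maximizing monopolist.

DWL = 56.25

Competitive firms price at marginal cost: P = 62, giving Q = 15.
The monopolist equates marginal revenue to marginal cost: 92 − 4Q = 62, so Q = 7.5. From demand, P = 77.
DWL is the triangle between Q = 7.5 and Q = 15: ½·(15 − 7.5)·(77 − 62) = 56.25.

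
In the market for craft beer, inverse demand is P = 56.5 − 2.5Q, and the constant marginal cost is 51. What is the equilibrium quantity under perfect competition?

Q = 2.2

Under competition P = MC = 51, so Q = (56.5 − 51)/2.5 = 2.2.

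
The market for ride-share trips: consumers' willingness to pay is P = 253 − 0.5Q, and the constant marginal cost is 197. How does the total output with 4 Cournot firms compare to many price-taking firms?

In a 4-firm Cournot equilibrium, symmetry and the first-order condition give q = (253 − 197)/(2.5) = 22.4. So Q = 89.6 and P = 208.2.
Perfect competition: P = MC = 197, so 253 − 0.5Q = 197 and Q = 112.

Cournot: Q = 89.6; Competition: Q = 112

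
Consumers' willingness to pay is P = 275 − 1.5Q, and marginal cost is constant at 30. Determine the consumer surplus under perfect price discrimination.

A perfectly discriminating monopolist sells every unit with P(Q) ≥ MC(Q), so output equals the competitive quantity Q = 490/3. Each buyer pays their reservation price, so CS = 0 and the firm captures all surplus.
CS = 0.

CS = 0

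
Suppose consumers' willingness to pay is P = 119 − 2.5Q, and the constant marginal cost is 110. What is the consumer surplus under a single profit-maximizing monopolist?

CS = 4.05

A monopolist chooses Q where MR = MC. MR = 119 − 5Q; setting this equal to 110 gives Q = 1.8 and P = 114.5.
CS = ½·(119 − 114.5)·1.8 = 4.05.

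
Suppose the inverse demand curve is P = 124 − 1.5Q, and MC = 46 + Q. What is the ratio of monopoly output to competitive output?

A monopolist chooses Q where MR = MC. MR = 124 − 3Q; setting this equal to 46 + Q gives Q = 19.5 and P = 94.75.
Competitive equilibrium sets price equal to marginal cost: 124 − 1.5Q = 46 + Q, so Q = 31.2 and P = 77.2.
Ratio Q_m/Q_c = 19.5/31.2 = 0.625.

Q_m/Q_c = 0.625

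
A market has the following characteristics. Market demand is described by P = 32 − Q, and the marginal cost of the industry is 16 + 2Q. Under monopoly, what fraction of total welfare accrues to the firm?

PS/TS = 0.8

Monopoly sets MR = MC: 32 − 2Q = 16 + 2Q ⇒ Q = 4, P = 32 − 4 = 28.
CS = ½·(32 − 28)·4 = 8.
PS = P·Q − VC(Q) = 28·4 − (16·4 + ½·2·4²) = 32.
Share captured = PS/TS = 32/40 = 0.8.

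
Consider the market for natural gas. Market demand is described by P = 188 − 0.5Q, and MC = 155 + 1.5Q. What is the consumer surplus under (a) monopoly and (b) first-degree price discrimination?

The monopolist equates marginal revenue to marginal cost: 188 − Q = 155 + 1.5Q, so Q = 13.2. From demand, P = 181.4.
CS = ½·(188 − 181.4)·13.2 = 43.56.
A perfectly discriminating monopolist sells every unit with P(Q) ≥ MC(Q), so output equals the competitive quantity Q = 16.5. Each buyer pays their reservation price, so CS = 0 and the firm captures all surplus.
CS = 0.

Monopoly: CS = 43.56; Perfect PD: CS = 0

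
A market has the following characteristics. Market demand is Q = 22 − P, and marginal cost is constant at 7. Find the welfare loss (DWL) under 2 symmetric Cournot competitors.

DWL = 12.5

Inverting demand: P = 22 − Q.
Perfect competition: P = MC = 7, so 22 − Q = 7 and Q = 15.
With 2 symmetric Cournot firms, each firm's FOC gives 22 − 3q = 7, so q = 5, Q = 2·5 = 10, and P = 12.
DWL is the triangle between Q = 10 and Q = 15: ½·(15 − 10)·(12 − 7) = 12.5.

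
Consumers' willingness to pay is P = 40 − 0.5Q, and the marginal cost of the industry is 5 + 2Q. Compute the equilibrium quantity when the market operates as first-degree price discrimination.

With perfect price discrimination, output is the efficient level Q = 14 (where demand meets MC), but every buyer pays their willingness to pay: CS = 0 and PS = total surplus.

Q = 14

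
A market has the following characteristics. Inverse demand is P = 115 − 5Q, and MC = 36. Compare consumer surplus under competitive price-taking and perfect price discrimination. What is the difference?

Perfect competition: P = MC = 36, so 115 − 5Q = 36 and Q = 15.8.
CS = ½·(115 − 36)·15.8 = 624.1.
With perfect price discrimination, output is the efficient level Q = 15.8 (where demand meets MC), but every buyer pays their willingness to pay: CS = 0 and PS = total surplus.
CS = 0.
Change in consumer surplus: 0 − 624.1 = −624.1.

Consumer surplus falls by 624.1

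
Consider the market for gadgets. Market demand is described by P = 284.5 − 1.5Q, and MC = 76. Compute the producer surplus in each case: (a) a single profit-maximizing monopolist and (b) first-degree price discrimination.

Monopoly: PS = 7245.375; Perfect PD: PS = 14490.75

A monopolist chooses Q where MR = MC. MR = 284.5 − 3Q; setting this equal to 76 gives Q = 69.5 and P = 180.25.
PS = (180.25 − 76)·69.5 = 7245.375.
With perfect price discrimination, output is the efficient level Q = 139 (where demand meets MC), but every buyer pays their willingness to pay: CS = 0 and PS = total surplus.
PS = ½·(284.5 − 76)·139 = 14490.75.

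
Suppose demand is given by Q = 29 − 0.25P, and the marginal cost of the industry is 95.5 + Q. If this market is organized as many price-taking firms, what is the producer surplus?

PS = 8.405

Inverting demand: P = 116 − 4Q.
Competitive equilibrium sets price equal to marginal cost: 116 − 4Q = 95.5 + Q, so Q = 4.1 and P = 99.6.
PS = P·Q − VC(Q) = 99.6·4.1 − (95.5·4.1 + ½·1·4.1²) = 8.405.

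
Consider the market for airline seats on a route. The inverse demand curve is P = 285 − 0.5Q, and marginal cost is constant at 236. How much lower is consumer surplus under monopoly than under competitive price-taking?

Consumer surplus falls by 1800.75

Competitive firms price at marginal cost: P = 236, giving Q = 98.
CS = ½·(285 − 236)·98 = 2401.
The monopolist equates marginal revenue to marginal cost: 285 − Q = 236, so Q = 49. From demand, P = 260.5.
CS = ½·(285 − 260.5)·49 = 600.25.
Change in consumer surplus: 600.25 − 2401 = −1800.75.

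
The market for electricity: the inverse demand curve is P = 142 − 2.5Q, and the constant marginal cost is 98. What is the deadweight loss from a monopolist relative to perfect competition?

Under competition P = MC = 98, so Q = (142 − 98)/2.5 = 17.6.
The monopolist equates marginal revenue to marginal cost: 142 − 5Q = 98, so Q = 8.8. From demand, P = 120.
DWL is the triangle between Q = 8.8 and Q = 17.6: ½·(17.6 − 8.8)·(120 − 98) = 96.8.

DWL = 96.8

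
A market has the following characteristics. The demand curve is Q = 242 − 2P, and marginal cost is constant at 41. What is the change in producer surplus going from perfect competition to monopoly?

PS rises by 3200

Inverting demand: P = 121 − 0.5Q.
Perfect competition: P = MC = 41, so 121 − 0.5Q = 41 and Q = 160.
PS = (41 − 41)·160 = 0.
A monopolist chooses Q where MR = MC. MR = 121 − Q; setting this equal to 41 gives Q = 80 and P = 81.
PS = (81 − 41)·80 = 3200.
Change in producer surplus: 3200 − 0 = 3200.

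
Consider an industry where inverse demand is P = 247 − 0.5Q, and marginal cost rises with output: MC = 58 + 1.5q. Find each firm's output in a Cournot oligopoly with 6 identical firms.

q_i = 37.8

Cournot with 6 identical firms: the symmetric best-response condition is 247 − 3.5q = 58 + 1.5q. Each firm produces q = 37.8, total output Q = 226.8, price P = 133.6.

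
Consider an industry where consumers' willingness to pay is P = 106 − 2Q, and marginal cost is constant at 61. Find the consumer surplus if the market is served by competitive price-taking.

CS = 506.25

Competitive firms price at marginal cost: P = 61, giving Q = 22.5.
CS = ½·(106 − 61)·22.5 = 506.25.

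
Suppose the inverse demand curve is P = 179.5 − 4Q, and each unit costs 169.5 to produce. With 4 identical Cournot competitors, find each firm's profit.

Cournot with 4 identical firms: the symmetric best-response condition is 179.5 − 20q = 169.5. Each firm produces q = 0.5, total output Q = 2, price P = 171.5.
Each firm's profit = (171.5 − 169.5)·0.5 = 1.

π_i = 1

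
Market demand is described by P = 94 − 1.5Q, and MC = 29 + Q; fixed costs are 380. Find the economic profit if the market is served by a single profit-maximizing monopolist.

A monopolist chooses Q where MR = MC. MR = 94 − 3Q; setting this equal to 29 + Q gives Q = 16.25 and P = 69.625.
Profit = 69.625·16.25 − (29·16.25 + ½·1·16.25²) − 380 = 148.125.

Profit = 148.125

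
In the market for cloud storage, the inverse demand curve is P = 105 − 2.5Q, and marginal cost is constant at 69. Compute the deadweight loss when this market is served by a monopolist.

Competitive firms price at marginal cost: P = 69, giving Q = 14.4.
A monopolist chooses Q where MR = MC. MR = 105 − 5Q; setting this equal to 69 gives Q = 7.2 and P = 87.
DWL is the triangle between Q = 7.2 and Q = 14.4: ½·(14.4 − 7.2)·(87 − 69) = 64.8.

DWL = 64.8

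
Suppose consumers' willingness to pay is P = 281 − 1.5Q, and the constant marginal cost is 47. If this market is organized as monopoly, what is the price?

Monopoly sets MR = MC: 281 − 3Q = 47 ⇒ Q = 78, P = 281 − 1.5·78 = 164.

P = 164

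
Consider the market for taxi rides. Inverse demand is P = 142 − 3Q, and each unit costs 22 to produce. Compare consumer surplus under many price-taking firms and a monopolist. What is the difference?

Consumer surplus falls by 1800

Under competition P = MC = 22, so Q = (142 − 22)/3 = 40.
CS = ½·(142 − 22)·40 = 2400.
A monopolist chooses Q where MR = MC. MR = 142 − 6Q; setting this equal to 22 gives Q = 20 and P = 82.
CS = ½·(142 − 82)·20 = 600.
Change in consumer surplus: 600 − 2400 = −1800.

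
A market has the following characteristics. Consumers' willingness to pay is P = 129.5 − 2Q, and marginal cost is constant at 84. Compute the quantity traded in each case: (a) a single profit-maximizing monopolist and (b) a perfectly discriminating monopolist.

A monopolist chooses Q where MR = MC. MR = 129.5 − 4Q; setting this equal to 84 gives Q = 11.375 and P = 106.75.
With perfect price discrimination, output is the efficient level Q = 22.75 (where demand meets MC), but every buyer pays their willingness to pay: CS = 0 and PS = total surplus.

Monopoly: Q = 11.375; Perfect PD: Q = 22.75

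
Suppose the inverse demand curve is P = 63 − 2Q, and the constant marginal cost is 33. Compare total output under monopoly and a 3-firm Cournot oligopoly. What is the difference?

A monopolist chooses Q where MR = MC. MR = 63 − 4Q; setting this equal to 33 gives Q = 7.5 and P = 48.
In a 3-firm Cournot equilibrium, symmetry and the first-order condition give q = (63 − 33)/(8) = 3.75. So Q = 11.25 and P = 40.5.
Change in total output: 11.25 − 7.5 = 3.75.

Total output rises by 3.75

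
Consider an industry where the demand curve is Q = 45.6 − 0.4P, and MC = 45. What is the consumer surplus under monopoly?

Inverting demand: P = 114 − 2.5Q.
A monopolist chooses Q where MR = MC. MR = 114 − 5Q; setting this equal to 45 gives Q = 13.8 and P = 79.5.
CS = ½·(114 − 79.5)·13.8 = 238.05.

CS = 238.05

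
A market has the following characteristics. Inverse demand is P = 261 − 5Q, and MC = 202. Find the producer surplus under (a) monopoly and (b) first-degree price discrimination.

Monopoly: PS = 174.05; Perfect PD: PS = 348.1

A monopolist chooses Q where MR = MC. MR = 261 − 10Q; setting this equal to 202 gives Q = 5.9 and P = 231.5.
PS = (231.5 − 202)·5.9 = 174.05.
Under first-degree price discrimination the firm charges each unit its demand price and produces up to where P = MC, i.e. Q = 11.8. Consumer surplus is zero; producer surplus equals total surplus.
PS = ½·(261 − 202)·11.8 = 348.1.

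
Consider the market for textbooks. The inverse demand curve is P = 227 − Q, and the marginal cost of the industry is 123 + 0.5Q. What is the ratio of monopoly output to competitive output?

Q_m/Q_c = 0.6

Monopoly sets MR = MC: 227 − 2Q = 123 + 0.5Q ⇒ Q = 41.6, P = 227 − 41.6 = 185.4.
Competitive equilibrium sets price equal to marginal cost: 227 − Q = 123 + 0.5Q, so Q = 208/3 and P = 473/3.
Ratio Q_m/Q_c = 41.6/(208/3) = 0.6.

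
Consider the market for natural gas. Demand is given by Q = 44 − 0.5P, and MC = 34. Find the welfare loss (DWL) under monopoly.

DWL = 182.25

Inverting demand: P = 88 − 2Q.
Perfect competition: P = MC = 34, so 88 − 2Q = 34 and Q = 27.
Monopoly sets MR = MC: 88 − 4Q = 34 ⇒ Q = 13.5, P = 88 − 2·13.5 = 61.
DWL is the triangle between Q = 13.5 and Q = 27: ½·(27 − 13.5)·(61 − 34) = 182.25.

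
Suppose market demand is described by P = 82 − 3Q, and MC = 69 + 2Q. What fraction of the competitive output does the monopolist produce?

Q_m/Q_c = 0.625

The monopolist equates marginal revenue to marginal cost: 82 − 6Q = 69 + 2Q, so Q = 1.625. From demand, P = 77.125.
Competitive equilibrium sets price equal to marginal cost: 82 − 3Q = 69 + 2Q, so Q = 2.6 and P = 74.2.
Ratio Q_m/Q_c = 1.625/2.6 = 0.625.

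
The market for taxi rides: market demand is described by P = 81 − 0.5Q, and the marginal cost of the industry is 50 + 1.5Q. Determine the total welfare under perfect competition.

TS = 240.25

Under competition P = MC: 81 − 0.5Q = 50 + 1.5Q ⇒ Q = 15.5, P = 73.25.
CS = ½·(81 − 73.25)·15.5 = 961/16; PS = (73.25·15.5 − 50·15.5 − ½·1.5·15.5²) = 2883/16; TS = 240.25.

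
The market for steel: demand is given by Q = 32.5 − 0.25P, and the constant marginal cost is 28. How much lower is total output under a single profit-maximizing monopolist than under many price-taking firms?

Inverting demand: P = 130 − 4Q.
Competitive firms price at marginal cost: P = 28, giving Q = 25.5.
The monopolist equates marginal revenue to marginal cost: 130 − 8Q = 28, so Q = 12.75. From demand, P = 79.
Change in total output: 12.75 − 25.5 = −12.75.

Total output falls by 12.75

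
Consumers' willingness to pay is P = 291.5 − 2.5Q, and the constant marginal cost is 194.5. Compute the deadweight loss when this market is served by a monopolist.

DWL = 470.45

Under competition P = MC = 194.5, so Q = (291.5 − 194.5)/2.5 = 38.8.
Monopoly sets MR = MC: 291.5 − 5Q = 194.5 ⇒ Q = 19.4, P = 291.5 − 2.5·19.4 = 243.
DWL is the triangle between Q = 19.4 and Q = 38.8: ½·(38.8 − 19.4)·(243 − 194.5) = 470.45.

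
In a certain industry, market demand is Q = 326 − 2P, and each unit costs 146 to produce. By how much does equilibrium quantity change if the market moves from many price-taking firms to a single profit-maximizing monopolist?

Inverting demand: P = 163 − 0.5Q.
Competitive firms price at marginal cost: P = 146, giving Q = 34.
A monopolist chooses Q where MR = MC. MR = 163 − Q; setting this equal to 146 gives Q = 17 and P = 154.5.
Change in equilibrium quantity: 17 − 34 = −17.

Equilibrium quantity falls by 17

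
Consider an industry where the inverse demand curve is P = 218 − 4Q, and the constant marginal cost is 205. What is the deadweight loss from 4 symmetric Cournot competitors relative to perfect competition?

DWL = 0.845

Competitive firms price at marginal cost: P = 205, giving Q = 3.25.
In a 4-firm Cournot equilibrium, symmetry and the first-order condition give q = (218 − 205)/(20) = 0.65. So Q = 2.6 and P = 207.6.
DWL is the triangle between Q = 2.6 and Q = 3.25: ½·(3.25 − 2.6)·(207.6 − 205) = 0.845.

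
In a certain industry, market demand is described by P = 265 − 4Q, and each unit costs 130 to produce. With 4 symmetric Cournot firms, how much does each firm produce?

Cournot with 4 identical firms: the symmetric best-response condition is 265 − 20q = 130. Each firm produces q = 6.75, total output Q = 27, price P = 157.

q_i = 6.75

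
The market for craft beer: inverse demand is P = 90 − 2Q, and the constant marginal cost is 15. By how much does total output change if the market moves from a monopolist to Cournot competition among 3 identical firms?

A monopolist chooses Q where MR = MC. MR = 90 − 4Q; setting this equal to 15 gives Q = 18.75 and P = 52.5.
With 3 symmetric Cournot firms, each firm's FOC gives 90 − 8q = 15, so q = 9.375, Q = 3·9.375 = 28.125, and P = 33.75.
Change in total output: 28.125 − 18.75 = 9.375.

Q rises by 9.375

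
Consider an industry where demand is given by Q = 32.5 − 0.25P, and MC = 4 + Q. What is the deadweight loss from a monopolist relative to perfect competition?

DWL = 313.6

Inverting demand: P = 130 − 4Q.
Under competition P = MC: 130 − 4Q = 4 + Q ⇒ Q = 25.2, P = 29.2.
A monopolist chooses Q where MR = MC. MR = 130 − 8Q; setting this equal to 4 + Q gives Q = 14 and P = 74.
CS = ½·(130 − 29.2)·25.2 = 1270.08; PS = (29.2·25.2 − 4·25.2 − ½·1·25.2²) = 317.52; TS = 1587.6.
CS = ½·(130 − 74)·14 = 392; PS = (74·14 − 4·14 − ½·1·14²) = 882; TS = 1274.
DWL = 1587.6 − 1274 = 313.6.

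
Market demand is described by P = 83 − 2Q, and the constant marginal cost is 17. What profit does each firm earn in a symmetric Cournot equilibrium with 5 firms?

With 5 symmetric Cournot firms, each firm's FOC gives 83 − 12q = 17, so q = 5.5, Q = 5·5.5 = 27.5, and P = 28.
Each firm's profit = (28 − 17)·5.5 = 60.5.

π_i = 60.5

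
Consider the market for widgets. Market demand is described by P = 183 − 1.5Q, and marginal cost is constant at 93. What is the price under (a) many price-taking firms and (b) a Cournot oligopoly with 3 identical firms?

Competitive firms price at marginal cost: P = 93, giving Q = 60.
With 3 symmetric Cournot firms, each firm's FOC gives 183 − 6q = 93, so q = 15, Q = 3·15 = 45, and P = 115.5.

Competition: P = 93; Cournot: P = 115.5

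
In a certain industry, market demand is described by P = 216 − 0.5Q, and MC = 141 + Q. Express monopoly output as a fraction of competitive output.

The monopolist equates marginal revenue to marginal cost: 216 − Q = 141 + Q, so Q = 37.5. From demand, P = 197.25.
Under competition P = MC: 216 − 0.5Q = 141 + Q ⇒ Q = 50, P = 191.
Ratio Q_m/Q_c = 37.5/50 = 0.75.

Q_m/Q_c = 0.75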